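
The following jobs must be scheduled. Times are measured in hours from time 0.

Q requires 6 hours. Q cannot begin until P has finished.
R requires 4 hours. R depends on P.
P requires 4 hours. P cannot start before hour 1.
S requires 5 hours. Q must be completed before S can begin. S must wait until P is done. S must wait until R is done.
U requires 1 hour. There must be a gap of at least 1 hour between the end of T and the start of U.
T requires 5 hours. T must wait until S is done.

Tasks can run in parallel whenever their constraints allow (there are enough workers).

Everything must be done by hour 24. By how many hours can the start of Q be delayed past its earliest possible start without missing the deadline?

1

P cannot begin until its own release at hour 1. It runs from hour 1 to 1 + 4 = hour 5.
After P (finishes hour 5), Q can start at hour 5 and finishes at hour 11.

Working backward from the deadline:
U has no dependents, so it just needs to finish by hour 24. Starting by 24 − 1 = hour 23 achieves that.
T has to be done before U (must start by hour 23, minus 1-hour gap → hour 22). That means finishing by hour 22, i.e. starting by 22 − 5 = hour 17.
S must finish before T (must start by hour 17). With a 5-hour duration, S must start by 17 − 5 = hour 12.
Q must finish before S (must start by hour 12). With a 6-hour duration, Q must start by 12 − 6 = hour 6.
So Q can start as early as hour 5 and as late as hour 6, giving 6 − 5 = 1 hour of slack.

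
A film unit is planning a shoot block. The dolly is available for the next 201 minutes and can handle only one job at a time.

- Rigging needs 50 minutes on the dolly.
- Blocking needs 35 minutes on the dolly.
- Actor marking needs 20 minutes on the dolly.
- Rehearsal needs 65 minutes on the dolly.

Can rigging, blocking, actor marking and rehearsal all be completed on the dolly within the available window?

Yes

Running back to back, the jobs need 50 + 35 + 20 + 65 = 170 minutes on the dolly.
Since 170 ≤ 201, they fit within the window.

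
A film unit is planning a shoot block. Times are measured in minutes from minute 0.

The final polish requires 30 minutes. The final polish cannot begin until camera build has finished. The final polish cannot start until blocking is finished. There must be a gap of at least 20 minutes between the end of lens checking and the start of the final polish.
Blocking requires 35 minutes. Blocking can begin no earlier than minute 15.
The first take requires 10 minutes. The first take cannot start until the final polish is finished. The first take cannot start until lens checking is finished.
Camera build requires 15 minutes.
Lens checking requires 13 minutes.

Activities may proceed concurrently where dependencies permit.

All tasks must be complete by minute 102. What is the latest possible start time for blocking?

The first take must finish by minute 102; it takes 10 minutes, so it must start by 102 − 10 = minute 92.
The final polish feeds into the first take (must start by minute 92); so the final polish must finish by minute 92 and therefore start by minute 62.
Since the final polish (must start by minute 62) depends on it, blocking must finish by minute 62. Backing off its 35-minute duration gives a latest start of minute 27.

27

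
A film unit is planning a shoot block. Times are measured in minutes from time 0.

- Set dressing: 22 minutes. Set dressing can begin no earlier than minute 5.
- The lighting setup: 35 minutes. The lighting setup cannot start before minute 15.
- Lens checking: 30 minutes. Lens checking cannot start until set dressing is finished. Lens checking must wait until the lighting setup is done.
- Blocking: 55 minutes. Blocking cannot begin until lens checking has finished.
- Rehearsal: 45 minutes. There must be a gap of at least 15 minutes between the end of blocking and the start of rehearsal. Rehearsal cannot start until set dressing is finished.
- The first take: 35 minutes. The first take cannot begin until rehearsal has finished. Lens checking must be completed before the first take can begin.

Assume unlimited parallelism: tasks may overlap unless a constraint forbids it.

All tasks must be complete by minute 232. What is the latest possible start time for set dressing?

To finish by minute 232, the first take (duration 35) must start no later than minute 197.
Since the first take (must start by minute 197) depends on it, rehearsal must finish by minute 197. Backing off its 45-minute duration gives a latest start of minute 152.
Since rehearsal (must start by minute 152, minus 15-minute gap → minute 137) depends on it, blocking must finish by minute 137. Backing off its 55-minute duration gives a latest start of minute 82.
Lens checking has several dependents: blocking (must start by minute 82); the first take (must start by minute 197). The earliest of those limits is minute 82, so lens checking must start by 82 − 30 = minute 52.
Set dressing must finish in time for lens checking (must start by minute 52); rehearsal (must start by minute 152). The tightest is minute 52, so set dressing must start by 52 − 22 = minute 30.

30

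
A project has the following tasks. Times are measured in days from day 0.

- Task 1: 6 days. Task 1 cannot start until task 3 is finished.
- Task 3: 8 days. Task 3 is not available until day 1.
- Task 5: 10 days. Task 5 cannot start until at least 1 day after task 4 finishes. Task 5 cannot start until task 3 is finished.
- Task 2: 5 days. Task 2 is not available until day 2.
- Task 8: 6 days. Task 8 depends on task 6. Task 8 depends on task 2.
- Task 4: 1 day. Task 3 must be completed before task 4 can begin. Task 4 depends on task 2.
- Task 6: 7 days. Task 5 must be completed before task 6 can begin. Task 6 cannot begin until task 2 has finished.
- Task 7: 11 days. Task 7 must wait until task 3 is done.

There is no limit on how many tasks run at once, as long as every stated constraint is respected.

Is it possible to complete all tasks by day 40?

Task 3 cannot begin until its own release at day 1. It runs from day 1 to 1 + 8 = day 9.
After task 3 (finishes day 9), task 7 can start at day 9 and finishes at day 20.
After task 3 (finishes day 9), task 1 can start at day 9 and finishes at day 15.
Task 2 cannot begin until its own release at day 2. It runs from day 2 to 2 + 5 = day 7.
For task 4: task 3 (finishes day 9); task 2 (finishes day 7). Taking the maximum gives a start of day 9, and it finishes at 9 + 1 = day 10.
Task 5 cannot start until task 4 (finishes day 10, plus 1-day gap → day 11); task 3 (finishes day 9). The controlling bound is day 11, so task 5 finishes at 11 + 10 = day 21.
Task 6 has to wait for task 5 (finishes day 21); task 2 (finishes day 7). The latest of these is day 21, so task 6 runs day 21 to 21 + 7 = day 28.
Task 8 cannot start until task 6 (finishes day 28); task 2 (finishes day 7). The controlling bound is day 28, so task 8 finishes at 28 + 6 = day 34.
Every task is finished by day 34, which is no later than the deadline of 40, so the schedule is feasible.

Yes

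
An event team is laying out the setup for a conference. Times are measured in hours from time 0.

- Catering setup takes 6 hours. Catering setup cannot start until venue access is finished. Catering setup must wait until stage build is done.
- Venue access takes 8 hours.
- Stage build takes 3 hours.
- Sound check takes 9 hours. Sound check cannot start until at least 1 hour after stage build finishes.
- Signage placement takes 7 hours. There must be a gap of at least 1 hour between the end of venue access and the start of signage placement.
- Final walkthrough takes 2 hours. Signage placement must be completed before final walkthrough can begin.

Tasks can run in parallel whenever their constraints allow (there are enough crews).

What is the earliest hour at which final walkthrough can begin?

16

Venue access can start immediately at hour 0; it finishes at hour 8.
After venue access (finishes hour 8, plus 1-hour gap → hour 9), signage placement can start at hour 9 and finishes at hour 16.
Final walkthrough waits on signage placement (finishes hour 16), so the earliest it can start is hour 16.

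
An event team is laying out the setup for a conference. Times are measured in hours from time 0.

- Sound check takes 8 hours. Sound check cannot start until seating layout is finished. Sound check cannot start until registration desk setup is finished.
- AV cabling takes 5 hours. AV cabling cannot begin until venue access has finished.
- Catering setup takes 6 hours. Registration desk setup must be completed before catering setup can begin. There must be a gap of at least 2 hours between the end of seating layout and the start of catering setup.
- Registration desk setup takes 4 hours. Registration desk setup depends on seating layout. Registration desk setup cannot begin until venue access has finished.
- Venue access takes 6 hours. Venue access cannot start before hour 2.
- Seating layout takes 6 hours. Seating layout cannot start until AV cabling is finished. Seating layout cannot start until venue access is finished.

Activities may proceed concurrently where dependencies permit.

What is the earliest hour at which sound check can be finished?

Venue access waits on its own release at hour 2, so it starts at hour 2 and finishes at 2 + 6 = hour 8.
After venue access (finishes hour 8), AV cabling can start at hour 8 and finishes at hour 13.
Seating layout has to wait for AV cabling (finishes hour 13); venue access (finishes hour 8). The latest of these is hour 13, so seating layout runs hour 13 to 13 + 6 = hour 19.
For registration desk setup: seating layout (finishes hour 19); venue access (finishes hour 8). Taking the maximum gives a start of hour 19, and it finishes at 19 + 4 = hour 23.
Sound check needs all of seating layout (finishes hour 19); registration desk setup (finishes hour 23). That puts its earliest start at hour 23; it finishes at 23 + 8 = hour 31.

31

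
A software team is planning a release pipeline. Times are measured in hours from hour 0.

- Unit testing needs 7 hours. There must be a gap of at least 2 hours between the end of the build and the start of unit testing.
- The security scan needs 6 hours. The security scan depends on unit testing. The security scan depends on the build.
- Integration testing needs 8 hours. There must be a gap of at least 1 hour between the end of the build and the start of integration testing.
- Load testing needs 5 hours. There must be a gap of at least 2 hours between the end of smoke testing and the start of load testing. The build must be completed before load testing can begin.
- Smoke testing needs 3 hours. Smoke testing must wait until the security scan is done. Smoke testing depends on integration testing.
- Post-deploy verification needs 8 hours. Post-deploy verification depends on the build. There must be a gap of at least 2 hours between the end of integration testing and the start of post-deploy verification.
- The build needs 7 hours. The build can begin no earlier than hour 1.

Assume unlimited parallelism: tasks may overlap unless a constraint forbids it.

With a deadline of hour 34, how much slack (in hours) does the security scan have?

The build waits on its own release at hour 1, so it starts at hour 1 and finishes at 1 + 7 = hour 8.
Unit testing cannot begin until the build (finishes hour 8, plus 2-hour gap → hour 10). It runs from hour 10 to 10 + 7 = hour 17.
The security scan has to wait for unit testing (finishes hour 17); the build (finishes hour 8). The latest of these is hour 17, so the security scan runs hour 17 to 17 + 6 = hour 23.

Working backward from the deadline:
To finish by hour 34, load testing (duration 5) must start no later than hour 29.
Smoke testing must finish before load testing (must start by hour 29, minus 2-hour gap → hour 27). With a 3-hour duration, smoke testing must start by 27 − 3 = hour 24.
The security scan has to be done before smoke testing (must start by hour 24). That means finishing by hour 24, i.e. starting by 24 − 6 = hour 18.
So the security scan can start as early as hour 17 and as late as hour 18, giving 18 − 17 = 1 hour of slack.

1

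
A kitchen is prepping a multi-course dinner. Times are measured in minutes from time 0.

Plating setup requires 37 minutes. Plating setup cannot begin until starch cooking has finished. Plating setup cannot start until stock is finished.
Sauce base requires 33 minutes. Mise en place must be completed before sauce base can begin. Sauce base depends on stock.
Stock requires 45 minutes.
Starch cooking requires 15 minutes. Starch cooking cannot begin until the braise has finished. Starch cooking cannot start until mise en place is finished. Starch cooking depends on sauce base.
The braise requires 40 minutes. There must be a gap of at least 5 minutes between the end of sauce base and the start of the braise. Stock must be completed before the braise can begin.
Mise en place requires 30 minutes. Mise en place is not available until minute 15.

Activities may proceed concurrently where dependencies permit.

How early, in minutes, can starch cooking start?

123

Nothing blocks stock, so it runs from minute 0 to minute 45.
Mise en place waits on its own release at minute 15, so it starts at minute 15 and finishes at 15 + 30 = minute 45.
Sauce base cannot start until mise en place (finishes minute 45); stock (finishes minute 45). The controlling bound is minute 45, so sauce base finishes at 45 + 33 = minute 78.
The braise cannot start until sauce base (finishes minute 78, plus 5-minute gap → minute 83); stock (finishes minute 45). The controlling bound is minute 83, so the braise finishes at 83 + 40 = minute 123.
Starch cooking waits on the braise (finishes minute 123); mise en place (finishes minute 45); sauce base (finishes minute 78). The latest of these is minute 123, which is the earliest starch cooking can start.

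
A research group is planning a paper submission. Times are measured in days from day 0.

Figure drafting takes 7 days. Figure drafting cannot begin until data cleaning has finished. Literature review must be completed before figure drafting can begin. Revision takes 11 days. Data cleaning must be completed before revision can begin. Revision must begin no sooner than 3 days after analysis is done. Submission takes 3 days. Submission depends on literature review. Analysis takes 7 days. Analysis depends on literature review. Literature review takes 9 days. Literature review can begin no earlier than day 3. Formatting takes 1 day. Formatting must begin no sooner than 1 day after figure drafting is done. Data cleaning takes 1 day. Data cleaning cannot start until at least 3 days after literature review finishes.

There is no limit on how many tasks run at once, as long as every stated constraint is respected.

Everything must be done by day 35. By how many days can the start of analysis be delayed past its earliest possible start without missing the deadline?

After its own release at day 3, literature review can start at day 3 and finishes at day 12.
After literature review (finishes day 12), analysis can start at day 12 and finishes at day 19.

Working backward from the deadline:
To finish by day 35, revision (duration 11) must start no later than day 24.
Since revision (must start by day 24, minus 3-day gap → day 21) depends on it, analysis must finish by day 21. Backing off its 7-day duration gives a latest start of day 14.
So analysis can start as early as day 12 and as late as day 14, giving 14 − 12 = 2 days of slack.

2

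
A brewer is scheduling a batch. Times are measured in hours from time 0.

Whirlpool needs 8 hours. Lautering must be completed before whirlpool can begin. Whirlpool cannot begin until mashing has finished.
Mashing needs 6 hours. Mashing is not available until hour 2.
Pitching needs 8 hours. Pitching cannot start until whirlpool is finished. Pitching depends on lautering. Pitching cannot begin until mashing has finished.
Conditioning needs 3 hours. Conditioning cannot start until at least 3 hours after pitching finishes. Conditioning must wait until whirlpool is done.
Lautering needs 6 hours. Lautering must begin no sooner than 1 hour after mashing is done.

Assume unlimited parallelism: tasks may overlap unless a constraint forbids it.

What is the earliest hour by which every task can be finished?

After its own release at hour 2, mashing can start at hour 2 and finishes at hour 8.
Lautering cannot begin until mashing (finishes hour 8, plus 1-hour gap → hour 9). It runs from hour 9 to 9 + 6 = hour 15.
For whirlpool: lautering (finishes hour 15); mashing (finishes hour 8). Taking the maximum gives a start of hour 15, and it finishes at 15 + 8 = hour 23.
Pitching needs all of whirlpool (finishes hour 23); lautering (finishes hour 15); mashing (finishes hour 8). That puts its earliest start at hour 23; it finishes at 23 + 8 = hour 31.
Conditioning needs all of pitching (finishes hour 31, plus 3-hour gap → hour 34); whirlpool (finishes hour 23). That puts its earliest start at hour 34; it finishes at 34 + 3 = hour 37.
All tasks are finished once the last one completes. Finish times: Mashing at 8, Lautering at 15, Whirlpool at 23, Pitching at 31, Conditioning at 37. The latest is hour 37.

37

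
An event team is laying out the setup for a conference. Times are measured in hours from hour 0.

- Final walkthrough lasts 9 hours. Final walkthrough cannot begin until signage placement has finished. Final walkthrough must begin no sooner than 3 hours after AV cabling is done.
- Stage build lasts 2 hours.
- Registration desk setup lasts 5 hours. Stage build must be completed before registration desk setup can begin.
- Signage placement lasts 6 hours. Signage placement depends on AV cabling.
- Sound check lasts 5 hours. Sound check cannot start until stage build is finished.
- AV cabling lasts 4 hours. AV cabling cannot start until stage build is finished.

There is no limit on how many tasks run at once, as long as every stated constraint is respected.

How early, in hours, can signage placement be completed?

12

Stage build can start immediately at hour 0; it finishes at hour 2.
After stage build (finishes hour 2), AV cabling can start at hour 2 and finishes at hour 6.
Signage placement cannot begin until AV cabling (finishes hour 6). It runs from hour 6 to 6 + 6 = hour 12.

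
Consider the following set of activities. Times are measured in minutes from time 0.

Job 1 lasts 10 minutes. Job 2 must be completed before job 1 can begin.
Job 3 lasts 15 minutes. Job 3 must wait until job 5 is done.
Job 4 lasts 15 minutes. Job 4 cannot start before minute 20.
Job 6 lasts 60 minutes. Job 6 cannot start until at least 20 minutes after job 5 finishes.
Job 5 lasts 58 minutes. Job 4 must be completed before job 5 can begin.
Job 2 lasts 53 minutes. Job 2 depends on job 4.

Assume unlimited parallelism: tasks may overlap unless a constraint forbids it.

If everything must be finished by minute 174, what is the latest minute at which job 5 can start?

Job 3 has no dependents, so it just needs to finish by minute 174. Starting by 174 − 15 = minute 159 achieves that.
To finish by minute 174, job 6 (duration 60) must start no later than minute 114.
For job 5: job 3 (must start by minute 159); job 6 (must start by minute 114, minus 20-minute gap → minute 94). The most restrictive is minute 94; with a 58-minute duration, job 5 must start by minute 36.

36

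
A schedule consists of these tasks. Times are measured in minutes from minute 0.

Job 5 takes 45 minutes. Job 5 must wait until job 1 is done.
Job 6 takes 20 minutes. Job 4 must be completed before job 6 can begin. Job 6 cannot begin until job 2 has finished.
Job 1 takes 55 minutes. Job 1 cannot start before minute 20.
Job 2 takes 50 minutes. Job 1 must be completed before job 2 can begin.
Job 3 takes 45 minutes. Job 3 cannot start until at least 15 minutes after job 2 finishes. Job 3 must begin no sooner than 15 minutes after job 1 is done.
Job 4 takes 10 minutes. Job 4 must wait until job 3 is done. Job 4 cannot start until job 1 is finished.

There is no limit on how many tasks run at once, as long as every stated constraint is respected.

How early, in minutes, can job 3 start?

140

After its own release at minute 20, job 1 can start at minute 20 and finishes at minute 75.
Job 2 waits on job 1 (finishes minute 75), so it starts at minute 75 and finishes at 75 + 50 = minute 125.
Job 3 waits on job 2 (finishes minute 125, plus 15-minute gap → minute 140); job 1 (finishes minute 75, plus 15-minute gap → minute 90). The latest of these is minute 140, which is the earliest job 3 can start.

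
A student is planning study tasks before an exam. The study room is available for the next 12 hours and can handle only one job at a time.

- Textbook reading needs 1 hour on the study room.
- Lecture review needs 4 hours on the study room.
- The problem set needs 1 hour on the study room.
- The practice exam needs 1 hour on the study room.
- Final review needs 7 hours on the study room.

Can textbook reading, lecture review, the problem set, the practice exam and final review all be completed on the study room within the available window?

Running back to back, the jobs need 1 + 4 + 1 + 1 + 7 = 14 hours on the study room.
Since 14 > 12, they cannot all fit.

No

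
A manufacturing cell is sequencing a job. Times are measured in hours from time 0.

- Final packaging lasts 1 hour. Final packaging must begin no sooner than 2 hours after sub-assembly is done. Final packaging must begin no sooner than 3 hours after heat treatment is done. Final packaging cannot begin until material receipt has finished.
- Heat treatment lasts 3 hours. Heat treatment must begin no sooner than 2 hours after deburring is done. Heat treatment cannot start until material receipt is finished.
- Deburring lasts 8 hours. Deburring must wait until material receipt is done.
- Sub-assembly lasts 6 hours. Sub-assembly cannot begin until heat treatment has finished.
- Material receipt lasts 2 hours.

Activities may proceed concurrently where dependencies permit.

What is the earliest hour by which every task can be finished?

Material receipt can start immediately at hour 0; it finishes at hour 2.
Deburring waits on material receipt (finishes hour 2), so it starts at hour 2 and finishes at 2 + 8 = hour 10.
Heat treatment needs all of deburring (finishes hour 10, plus 2-hour gap → hour 12); material receipt (finishes hour 2). That puts its earliest start at hour 12; it finishes at 12 + 3 = hour 15.
After heat treatment (finishes hour 15), sub-assembly can start at hour 15 and finishes at hour 21.
Final packaging needs all of sub-assembly (finishes hour 21, plus 2-hour gap → hour 23); heat treatment (finishes hour 15, plus 3-hour gap → hour 18); material receipt (finishes hour 2). That puts its earliest start at hour 23; it finishes at 23 + 1 = hour 24.
All tasks are finished once the last one completes. Finish times: Material receipt at 2, Deburring at 10, Heat treatment at 15, Sub-assembly at 21, Final packaging at 24. The latest is hour 24.

24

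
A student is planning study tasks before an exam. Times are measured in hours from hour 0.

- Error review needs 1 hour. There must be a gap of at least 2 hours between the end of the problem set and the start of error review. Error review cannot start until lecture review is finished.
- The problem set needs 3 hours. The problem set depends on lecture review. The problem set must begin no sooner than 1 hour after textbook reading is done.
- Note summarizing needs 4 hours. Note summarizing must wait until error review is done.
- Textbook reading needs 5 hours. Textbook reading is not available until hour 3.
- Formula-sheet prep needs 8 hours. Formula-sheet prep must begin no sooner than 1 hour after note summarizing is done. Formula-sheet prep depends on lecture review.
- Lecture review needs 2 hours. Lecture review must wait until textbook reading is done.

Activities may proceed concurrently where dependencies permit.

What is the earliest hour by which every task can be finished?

29

Textbook reading cannot begin until its own release at hour 3. It runs from hour 3 to 3 + 5 = hour 8.
After textbook reading (finishes hour 8), lecture review can start at hour 8 and finishes at hour 10.
The problem set has to wait for lecture review (finishes hour 10); textbook reading (finishes hour 8, plus 1-hour gap → hour 9). The latest of these is hour 10, so the problem set runs hour 10 to 10 + 3 = hour 13.
Error review needs all of the problem set (finishes hour 13, plus 2-hour gap → hour 15); lecture review (finishes hour 10). That puts its earliest start at hour 15; it finishes at 15 + 1 = hour 16.
Note summarizing cannot begin until error review (finishes hour 16). It runs from hour 16 to 16 + 4 = hour 20.
Formula-sheet prep has to wait for note summarizing (finishes hour 20, plus 1-hour gap → hour 21); lecture review (finishes hour 10). The latest of these is hour 21, so formula-sheet prep runs hour 21 to 21 + 8 = hour 29.
All tasks are finished once the last one completes. Finish times: Textbook reading at 8, Lecture review at 10, The problem set at 13, Error review at 16, Note summarizing at 20, Formula-sheet prep at 29. The latest is hour 29.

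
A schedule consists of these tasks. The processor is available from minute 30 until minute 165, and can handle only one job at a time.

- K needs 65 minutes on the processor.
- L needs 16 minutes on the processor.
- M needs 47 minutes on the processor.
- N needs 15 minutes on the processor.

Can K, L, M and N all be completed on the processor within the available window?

The processor window is 165 − 30 = 135 minutes.
Running back to back, the jobs need 65 + 16 + 47 + 15 = 143 minutes on the processor.
Since 143 > 135, they cannot all fit.

No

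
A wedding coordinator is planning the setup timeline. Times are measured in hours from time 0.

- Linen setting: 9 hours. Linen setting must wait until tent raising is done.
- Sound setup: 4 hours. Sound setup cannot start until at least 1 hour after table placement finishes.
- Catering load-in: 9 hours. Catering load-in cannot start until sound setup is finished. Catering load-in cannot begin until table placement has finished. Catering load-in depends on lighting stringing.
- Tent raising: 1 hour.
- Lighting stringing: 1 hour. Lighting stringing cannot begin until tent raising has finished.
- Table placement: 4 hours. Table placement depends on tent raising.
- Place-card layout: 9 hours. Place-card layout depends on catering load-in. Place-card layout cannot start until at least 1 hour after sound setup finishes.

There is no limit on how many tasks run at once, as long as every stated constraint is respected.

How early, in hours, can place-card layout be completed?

Nothing blocks tent raising, so it runs from hour 0 to hour 1.
Lighting stringing cannot begin until tent raising (finishes hour 1). It runs from hour 1 to 1 + 1 = hour 2.
Table placement cannot begin until tent raising (finishes hour 1). It runs from hour 1 to 1 + 4 = hour 5.
Sound setup waits on table placement (finishes hour 5, plus 1-hour gap → hour 6), so it starts at hour 6 and finishes at 6 + 4 = hour 10.
Catering load-in has to wait for sound setup (finishes hour 10); table placement (finishes hour 5); lighting stringing (finishes hour 2). The latest of these is hour 10, so catering load-in runs hour 10 to 10 + 9 = hour 19.
Place-card layout cannot start until catering load-in (finishes hour 19); sound setup (finishes hour 10, plus 1-hour gap → hour 11). The controlling bound is hour 19, so place-card layout finishes at 19 + 9 = hour 28.

28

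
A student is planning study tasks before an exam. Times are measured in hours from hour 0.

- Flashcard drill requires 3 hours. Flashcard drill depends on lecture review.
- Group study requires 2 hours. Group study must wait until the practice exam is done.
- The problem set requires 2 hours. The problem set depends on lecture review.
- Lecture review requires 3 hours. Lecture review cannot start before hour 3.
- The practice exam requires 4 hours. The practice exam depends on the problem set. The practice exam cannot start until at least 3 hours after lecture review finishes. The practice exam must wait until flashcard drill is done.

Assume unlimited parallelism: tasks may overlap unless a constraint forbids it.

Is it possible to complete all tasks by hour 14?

No

After its own release at hour 3, lecture review can start at hour 3 and finishes at hour 6.
Flashcard drill waits on lecture review (finishes hour 6), so it starts at hour 6 and finishes at 6 + 3 = hour 9.
After lecture review (finishes hour 6), the problem set can start at hour 6 and finishes at hour 8.
The practice exam cannot start until the problem set (finishes hour 8); lecture review (finishes hour 6, plus 3-hour gap → hour 9); flashcard drill (finishes hour 9). The controlling bound is hour 9, so the practice exam finishes at 9 + 4 = hour 13.
After the practice exam (finishes hour 13), group study can start at hour 13 and finishes at hour 15.
The earliest everything can be done is hour 15, which is after the deadline of 14, so it is not possible.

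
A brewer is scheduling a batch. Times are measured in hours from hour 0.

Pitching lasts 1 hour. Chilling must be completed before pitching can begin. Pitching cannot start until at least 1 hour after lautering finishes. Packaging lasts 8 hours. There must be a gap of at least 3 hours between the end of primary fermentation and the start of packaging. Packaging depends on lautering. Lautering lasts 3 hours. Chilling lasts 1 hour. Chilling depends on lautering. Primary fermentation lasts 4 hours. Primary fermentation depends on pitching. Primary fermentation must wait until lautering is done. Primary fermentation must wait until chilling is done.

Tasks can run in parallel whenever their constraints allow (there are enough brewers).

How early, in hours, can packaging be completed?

Lautering can start immediately at hour 0; it finishes at hour 3.
After lautering (finishes hour 3), chilling can start at hour 3 and finishes at hour 4.
Pitching needs all of chilling (finishes hour 4); lautering (finishes hour 3, plus 1-hour gap → hour 4). That puts its earliest start at hour 4; it finishes at 4 + 1 = hour 5.
Primary fermentation needs all of pitching (finishes hour 5); lautering (finishes hour 3); chilling (finishes hour 4). That puts its earliest start at hour 5; it finishes at 5 + 4 = hour 9.
Packaging needs all of primary fermentation (finishes hour 9, plus 3-hour gap → hour 12); lautering (finishes hour 3). That puts its earliest start at hour 12; it finishes at 12 + 8 = hour 20.

20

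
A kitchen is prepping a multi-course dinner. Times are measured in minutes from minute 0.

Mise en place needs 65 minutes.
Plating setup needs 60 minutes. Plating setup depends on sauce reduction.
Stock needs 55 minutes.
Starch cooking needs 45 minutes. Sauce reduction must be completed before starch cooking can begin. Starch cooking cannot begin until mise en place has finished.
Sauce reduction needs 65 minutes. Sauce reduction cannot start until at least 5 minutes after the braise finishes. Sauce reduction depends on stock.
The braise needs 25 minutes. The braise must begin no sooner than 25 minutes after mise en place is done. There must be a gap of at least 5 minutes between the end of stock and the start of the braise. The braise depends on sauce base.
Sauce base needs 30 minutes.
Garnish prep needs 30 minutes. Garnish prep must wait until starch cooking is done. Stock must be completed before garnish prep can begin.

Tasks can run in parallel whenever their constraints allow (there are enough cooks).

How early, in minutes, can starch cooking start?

185

Nothing blocks sauce base, so it runs from minute 0 to minute 30.
Stock can start immediately at minute 0; it finishes at minute 55.
Nothing blocks mise en place, so it runs from minute 0 to minute 65.
For the braise: mise en place (finishes minute 65, plus 25-minute gap → minute 90); stock (finishes minute 55, plus 5-minute gap → minute 60); sauce base (finishes minute 30). Taking the maximum gives a start of minute 90, and it finishes at 90 + 25 = minute 115.
For sauce reduction: the braise (finishes minute 115, plus 5-minute gap → minute 120); stock (finishes minute 55). Taking the maximum gives a start of minute 120, and it finishes at 120 + 65 = minute 185.
Starch cooking waits on sauce reduction (finishes minute 185); mise en place (finishes minute 65). The latest of these is minute 185, which is the earliest starch cooking can start.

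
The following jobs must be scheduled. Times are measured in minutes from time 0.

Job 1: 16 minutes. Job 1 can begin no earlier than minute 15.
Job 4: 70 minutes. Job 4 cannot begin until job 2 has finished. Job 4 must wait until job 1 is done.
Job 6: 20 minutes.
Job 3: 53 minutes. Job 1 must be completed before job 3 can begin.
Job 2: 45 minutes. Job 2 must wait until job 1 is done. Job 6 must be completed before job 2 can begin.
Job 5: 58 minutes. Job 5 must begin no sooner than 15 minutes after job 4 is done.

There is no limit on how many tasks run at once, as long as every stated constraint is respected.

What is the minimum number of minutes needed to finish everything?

219

Job 6 can start immediately at minute 0; it finishes at minute 20.
Job 1 cannot begin until its own release at minute 15. It runs from minute 15 to 15 + 16 = minute 31.
After job 1 (finishes minute 31), job 3 can start at minute 31 and finishes at minute 84.
Job 2 cannot start until job 1 (finishes minute 31); job 6 (finishes minute 20). The controlling bound is minute 31, so job 2 finishes at 31 + 45 = minute 76.
Job 4 has to wait for job 2 (finishes minute 76); job 1 (finishes minute 31). The latest of these is minute 76, so job 4 runs minute 76 to 76 + 70 = minute 146.
Job 5 waits on job 4 (finishes minute 146, plus 15-minute gap → minute 161), so it starts at minute 161 and finishes at 161 + 58 = minute 219.
All tasks are finished once the last one completes. Finish times: Job 1 at 31, Job 2 at 76, Job 3 at 84, Job 4 at 146, Job 5 at 219, Job 6 at 20. The latest is minute 219.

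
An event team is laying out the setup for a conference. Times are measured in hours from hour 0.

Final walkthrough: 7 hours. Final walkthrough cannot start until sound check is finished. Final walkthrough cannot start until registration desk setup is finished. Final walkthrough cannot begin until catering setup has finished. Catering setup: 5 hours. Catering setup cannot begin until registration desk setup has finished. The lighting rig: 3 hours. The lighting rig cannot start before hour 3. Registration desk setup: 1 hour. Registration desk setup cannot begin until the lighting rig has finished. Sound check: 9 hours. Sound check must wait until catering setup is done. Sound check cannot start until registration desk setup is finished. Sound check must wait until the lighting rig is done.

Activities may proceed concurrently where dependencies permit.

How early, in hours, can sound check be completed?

The lighting rig cannot begin until its own release at hour 3. It runs from hour 3 to 3 + 3 = hour 6.
Registration desk setup waits on the lighting rig (finishes hour 6), so it starts at hour 6 and finishes at 6 + 1 = hour 7.
After registration desk setup (finishes hour 7), catering setup can start at hour 7 and finishes at hour 12.
Sound check needs all of catering setup (finishes hour 12); registration desk setup (finishes hour 7); the lighting rig (finishes hour 6). That puts its earliest start at hour 12; it finishes at 12 + 9 = hour 21.

21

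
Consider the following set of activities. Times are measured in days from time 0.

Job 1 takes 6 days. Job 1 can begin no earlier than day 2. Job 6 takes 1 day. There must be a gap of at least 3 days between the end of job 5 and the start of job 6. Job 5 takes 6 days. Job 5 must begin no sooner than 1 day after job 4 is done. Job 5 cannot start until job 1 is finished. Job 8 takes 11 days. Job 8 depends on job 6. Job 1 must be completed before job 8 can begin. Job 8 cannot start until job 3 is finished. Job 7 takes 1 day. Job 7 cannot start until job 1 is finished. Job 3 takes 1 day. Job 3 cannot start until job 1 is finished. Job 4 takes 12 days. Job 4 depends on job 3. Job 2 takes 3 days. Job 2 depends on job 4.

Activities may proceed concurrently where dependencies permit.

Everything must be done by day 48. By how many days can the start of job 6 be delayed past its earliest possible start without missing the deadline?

5

After its own release at day 2, job 1 can start at day 2 and finishes at day 8.
Job 3 waits on job 1 (finishes day 8), so it starts at day 8 and finishes at 8 + 1 = day 9.
Job 4 waits on job 3 (finishes day 9), so it starts at day 9 and finishes at 9 + 12 = day 21.
Job 5 cannot start until job 4 (finishes day 21, plus 1-day gap → day 22); job 1 (finishes day 8). The controlling bound is day 22, so job 5 finishes at 22 + 6 = day 28.
After job 5 (finishes day 28, plus 3-day gap → day 31), job 6 can start at day 31 and finishes at day 32.

Working backward from the deadline:
Nothing follows job 8; the deadline of day 48 is its only limit. It must start by 48 − 11 = day 37.
Since job 8 (must start by day 37) depends on it, job 6 must finish by day 37. Backing off its 1-day duration gives a latest start of day 36.
So job 6 can start as early as day 31 and as late as day 36, giving 36 − 31 = 5 days of slack.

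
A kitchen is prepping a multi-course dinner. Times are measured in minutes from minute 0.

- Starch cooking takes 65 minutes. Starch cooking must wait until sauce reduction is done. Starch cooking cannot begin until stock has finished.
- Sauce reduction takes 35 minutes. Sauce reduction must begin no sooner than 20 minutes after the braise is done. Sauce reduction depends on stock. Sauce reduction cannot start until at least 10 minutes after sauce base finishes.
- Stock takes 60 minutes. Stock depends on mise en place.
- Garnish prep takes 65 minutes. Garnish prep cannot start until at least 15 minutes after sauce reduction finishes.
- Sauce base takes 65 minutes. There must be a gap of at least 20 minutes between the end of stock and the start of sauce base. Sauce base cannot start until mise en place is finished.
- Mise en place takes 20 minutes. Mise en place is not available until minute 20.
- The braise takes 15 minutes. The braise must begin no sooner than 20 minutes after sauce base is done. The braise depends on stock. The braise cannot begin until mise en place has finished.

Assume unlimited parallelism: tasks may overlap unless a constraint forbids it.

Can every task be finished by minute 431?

Mise en place waits on its own release at minute 20, so it starts at minute 20 and finishes at 20 + 20 = minute 40.
Stock cannot begin until mise en place (finishes minute 40). It runs from minute 40 to 40 + 60 = minute 100.
Sauce base needs all of stock (finishes minute 100, plus 20-minute gap → minute 120); mise en place (finishes minute 40). That puts its earliest start at minute 120; it finishes at 120 + 65 = minute 185.
The braise cannot start until sauce base (finishes minute 185, plus 20-minute gap → minute 205); stock (finishes minute 100); mise en place (finishes minute 40). The controlling bound is minute 205, so the braise finishes at 205 + 15 = minute 220.
Sauce reduction has to wait for the braise (finishes minute 220, plus 20-minute gap → minute 240); stock (finishes minute 100); sauce base (finishes minute 185, plus 10-minute gap → minute 195). The latest of these is minute 240, so sauce reduction runs minute 240 to 240 + 35 = minute 275.
After sauce reduction (finishes minute 275, plus 15-minute gap → minute 290), garnish prep can start at minute 290 and finishes at minute 355.
Starch cooking cannot start until sauce reduction (finishes minute 275); stock (finishes minute 100). The controlling bound is minute 275, so starch cooking finishes at 275 + 65 = minute 340.
Every task is finished by minute 355, which is no later than the deadline of 431, so the schedule is feasible.

Yes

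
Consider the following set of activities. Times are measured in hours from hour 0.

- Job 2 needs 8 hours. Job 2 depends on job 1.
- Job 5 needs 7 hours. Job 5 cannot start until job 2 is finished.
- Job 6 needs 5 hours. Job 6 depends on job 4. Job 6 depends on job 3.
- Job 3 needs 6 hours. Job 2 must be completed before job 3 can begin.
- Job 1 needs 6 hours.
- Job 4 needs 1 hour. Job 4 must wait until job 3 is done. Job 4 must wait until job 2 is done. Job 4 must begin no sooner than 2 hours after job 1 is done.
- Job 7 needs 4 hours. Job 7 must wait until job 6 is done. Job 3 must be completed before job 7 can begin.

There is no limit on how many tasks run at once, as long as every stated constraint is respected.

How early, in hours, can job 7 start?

Nothing blocks job 1, so it runs from hour 0 to hour 6.
Job 2 waits on job 1 (finishes hour 6), so it starts at hour 6 and finishes at 6 + 8 = hour 14.
Job 3 waits on job 2 (finishes hour 14), so it starts at hour 14 and finishes at 14 + 6 = hour 20.
For job 4: job 3 (finishes hour 20); job 2 (finishes hour 14); job 1 (finishes hour 6, plus 2-hour gap → hour 8). Taking the maximum gives a start of hour 20, and it finishes at 20 + 1 = hour 21.
For job 6: job 4 (finishes hour 21); job 3 (finishes hour 20). Taking the maximum gives a start of hour 21, and it finishes at 21 + 5 = hour 26.
Job 7 waits on job 6 (finishes hour 26); job 3 (finishes hour 20). The latest of these is hour 26, which is the earliest job 7 can start.

26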